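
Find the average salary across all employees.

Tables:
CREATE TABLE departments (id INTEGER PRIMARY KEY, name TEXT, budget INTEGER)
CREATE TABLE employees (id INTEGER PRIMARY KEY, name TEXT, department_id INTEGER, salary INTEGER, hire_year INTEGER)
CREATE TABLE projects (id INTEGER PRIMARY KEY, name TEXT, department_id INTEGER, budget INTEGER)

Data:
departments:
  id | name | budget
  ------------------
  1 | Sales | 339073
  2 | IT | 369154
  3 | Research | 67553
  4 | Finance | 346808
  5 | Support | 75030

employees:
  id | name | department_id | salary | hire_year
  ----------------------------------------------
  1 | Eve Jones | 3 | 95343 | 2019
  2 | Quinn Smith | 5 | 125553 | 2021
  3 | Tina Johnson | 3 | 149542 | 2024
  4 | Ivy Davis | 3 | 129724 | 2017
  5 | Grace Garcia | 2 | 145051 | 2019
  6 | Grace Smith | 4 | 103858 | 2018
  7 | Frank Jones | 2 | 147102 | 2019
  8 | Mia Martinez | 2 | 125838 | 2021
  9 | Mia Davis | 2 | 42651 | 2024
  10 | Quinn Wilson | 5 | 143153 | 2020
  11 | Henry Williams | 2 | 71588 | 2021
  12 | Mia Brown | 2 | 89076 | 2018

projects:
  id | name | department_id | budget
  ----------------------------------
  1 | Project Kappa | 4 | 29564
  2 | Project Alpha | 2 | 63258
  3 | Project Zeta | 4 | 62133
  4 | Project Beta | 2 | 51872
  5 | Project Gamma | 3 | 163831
SELECT AVG(salary) FROM employees

Execution result:
114039.92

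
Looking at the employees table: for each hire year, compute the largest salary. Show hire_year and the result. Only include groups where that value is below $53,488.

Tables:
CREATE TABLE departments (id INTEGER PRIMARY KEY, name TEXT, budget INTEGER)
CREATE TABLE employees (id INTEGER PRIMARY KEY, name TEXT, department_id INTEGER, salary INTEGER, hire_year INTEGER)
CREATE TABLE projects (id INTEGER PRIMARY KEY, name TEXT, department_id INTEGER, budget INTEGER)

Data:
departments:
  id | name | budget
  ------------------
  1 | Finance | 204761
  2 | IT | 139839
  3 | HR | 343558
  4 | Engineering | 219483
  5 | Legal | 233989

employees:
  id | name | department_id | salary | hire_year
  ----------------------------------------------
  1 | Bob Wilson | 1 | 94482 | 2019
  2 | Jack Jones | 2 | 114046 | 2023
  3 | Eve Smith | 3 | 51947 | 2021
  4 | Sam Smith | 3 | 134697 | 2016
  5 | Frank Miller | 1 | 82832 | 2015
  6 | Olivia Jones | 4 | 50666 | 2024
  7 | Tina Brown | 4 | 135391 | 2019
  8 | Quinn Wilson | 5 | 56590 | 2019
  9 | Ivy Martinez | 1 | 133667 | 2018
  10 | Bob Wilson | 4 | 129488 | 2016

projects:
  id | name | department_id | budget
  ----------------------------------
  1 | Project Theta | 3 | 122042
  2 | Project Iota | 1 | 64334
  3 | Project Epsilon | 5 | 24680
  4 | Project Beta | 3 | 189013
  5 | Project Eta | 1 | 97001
SELECT hire_year, MAX(salary) AS max_salary FROM employees GROUP BY hire_year HAVING MAX(salary) < 53488

Execution result:
hire_year | max_salary
2021 | 51947
2024 | 50666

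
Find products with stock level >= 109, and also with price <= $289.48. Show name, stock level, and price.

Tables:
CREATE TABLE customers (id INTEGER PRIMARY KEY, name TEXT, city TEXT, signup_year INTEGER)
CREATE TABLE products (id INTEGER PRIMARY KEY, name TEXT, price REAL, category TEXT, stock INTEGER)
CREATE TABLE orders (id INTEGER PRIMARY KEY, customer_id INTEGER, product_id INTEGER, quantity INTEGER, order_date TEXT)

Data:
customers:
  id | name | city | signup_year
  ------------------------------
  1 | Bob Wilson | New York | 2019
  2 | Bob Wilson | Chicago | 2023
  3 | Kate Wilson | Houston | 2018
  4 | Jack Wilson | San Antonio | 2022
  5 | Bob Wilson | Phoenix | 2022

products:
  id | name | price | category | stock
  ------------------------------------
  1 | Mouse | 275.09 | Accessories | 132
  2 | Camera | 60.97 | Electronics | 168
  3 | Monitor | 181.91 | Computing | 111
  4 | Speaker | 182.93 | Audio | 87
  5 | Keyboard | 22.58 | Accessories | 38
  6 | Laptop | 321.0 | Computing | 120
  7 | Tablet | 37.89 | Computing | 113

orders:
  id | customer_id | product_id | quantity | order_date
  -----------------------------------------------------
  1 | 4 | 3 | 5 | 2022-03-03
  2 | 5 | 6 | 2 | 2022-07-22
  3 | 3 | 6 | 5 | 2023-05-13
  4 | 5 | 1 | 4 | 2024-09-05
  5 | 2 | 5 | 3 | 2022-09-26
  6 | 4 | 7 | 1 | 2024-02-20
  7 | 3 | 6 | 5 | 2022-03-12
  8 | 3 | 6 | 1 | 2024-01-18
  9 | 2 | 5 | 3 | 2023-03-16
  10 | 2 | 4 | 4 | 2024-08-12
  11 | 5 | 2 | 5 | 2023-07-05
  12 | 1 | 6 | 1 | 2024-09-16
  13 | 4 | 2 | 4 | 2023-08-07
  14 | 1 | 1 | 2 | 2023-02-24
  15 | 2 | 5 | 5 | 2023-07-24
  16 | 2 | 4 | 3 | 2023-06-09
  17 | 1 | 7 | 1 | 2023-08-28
SELECT name, stock, price FROM products WHERE stock >= 109 AND price <= 289.48

Execution result:
name | stock | price
Mouse | 132 | 275.09
Camera | 168 | 60.97
Monitor | 111 | 181.91
Tablet | 113 | 37.89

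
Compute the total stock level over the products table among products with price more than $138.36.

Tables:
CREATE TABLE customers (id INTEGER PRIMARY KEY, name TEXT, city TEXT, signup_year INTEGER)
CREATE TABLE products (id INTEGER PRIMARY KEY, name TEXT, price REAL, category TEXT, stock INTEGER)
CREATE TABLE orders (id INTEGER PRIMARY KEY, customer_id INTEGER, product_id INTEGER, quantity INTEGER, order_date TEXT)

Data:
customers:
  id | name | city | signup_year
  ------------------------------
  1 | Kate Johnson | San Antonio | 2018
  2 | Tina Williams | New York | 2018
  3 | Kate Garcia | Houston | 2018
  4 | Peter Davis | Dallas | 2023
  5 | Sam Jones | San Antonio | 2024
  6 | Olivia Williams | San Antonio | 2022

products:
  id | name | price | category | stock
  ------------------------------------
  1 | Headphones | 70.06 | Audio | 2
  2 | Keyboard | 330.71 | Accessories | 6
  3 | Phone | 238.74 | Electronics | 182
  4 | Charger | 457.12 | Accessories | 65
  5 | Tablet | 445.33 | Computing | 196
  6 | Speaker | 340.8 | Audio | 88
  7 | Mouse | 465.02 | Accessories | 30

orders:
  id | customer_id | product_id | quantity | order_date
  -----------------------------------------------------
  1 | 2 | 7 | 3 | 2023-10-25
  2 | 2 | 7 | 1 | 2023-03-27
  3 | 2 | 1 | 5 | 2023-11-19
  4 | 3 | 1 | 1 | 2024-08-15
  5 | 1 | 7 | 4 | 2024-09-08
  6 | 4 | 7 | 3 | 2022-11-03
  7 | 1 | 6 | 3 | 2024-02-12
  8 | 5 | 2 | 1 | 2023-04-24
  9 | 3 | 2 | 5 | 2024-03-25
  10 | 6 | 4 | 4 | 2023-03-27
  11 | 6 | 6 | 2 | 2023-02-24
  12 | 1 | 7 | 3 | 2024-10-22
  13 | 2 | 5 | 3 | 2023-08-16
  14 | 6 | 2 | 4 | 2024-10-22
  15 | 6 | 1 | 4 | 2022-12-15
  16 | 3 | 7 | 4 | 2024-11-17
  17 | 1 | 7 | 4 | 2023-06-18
SELECT SUM(stock) FROM products WHERE price > 138.36

Execution result:
567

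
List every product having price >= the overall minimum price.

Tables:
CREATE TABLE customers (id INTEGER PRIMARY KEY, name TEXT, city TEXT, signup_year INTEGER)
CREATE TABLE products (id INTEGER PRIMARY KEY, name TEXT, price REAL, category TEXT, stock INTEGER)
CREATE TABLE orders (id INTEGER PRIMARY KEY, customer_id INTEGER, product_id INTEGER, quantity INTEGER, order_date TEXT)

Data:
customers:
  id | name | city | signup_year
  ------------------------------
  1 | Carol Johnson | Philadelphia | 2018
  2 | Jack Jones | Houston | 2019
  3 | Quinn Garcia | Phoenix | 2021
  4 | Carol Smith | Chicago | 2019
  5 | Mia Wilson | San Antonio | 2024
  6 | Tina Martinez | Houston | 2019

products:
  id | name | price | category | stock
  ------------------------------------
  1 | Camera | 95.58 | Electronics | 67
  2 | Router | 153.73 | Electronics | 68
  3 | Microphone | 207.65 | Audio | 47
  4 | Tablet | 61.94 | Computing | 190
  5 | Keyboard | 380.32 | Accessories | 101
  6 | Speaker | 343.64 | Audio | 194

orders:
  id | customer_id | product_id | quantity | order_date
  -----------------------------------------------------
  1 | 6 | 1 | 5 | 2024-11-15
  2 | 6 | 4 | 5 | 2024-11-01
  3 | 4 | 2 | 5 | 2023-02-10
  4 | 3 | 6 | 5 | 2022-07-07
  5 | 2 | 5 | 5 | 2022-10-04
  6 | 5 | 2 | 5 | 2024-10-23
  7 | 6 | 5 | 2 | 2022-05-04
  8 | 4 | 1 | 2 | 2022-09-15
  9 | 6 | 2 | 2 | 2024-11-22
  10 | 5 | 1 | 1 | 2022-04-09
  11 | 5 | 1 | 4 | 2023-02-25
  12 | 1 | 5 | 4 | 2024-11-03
SELECT name, price FROM products WHERE price >= (SELECT MIN(price) FROM products)

Execution result:
name | price
Camera | 95.58
Router | 153.73
Microphone | 207.65
Tablet | 61.94
Keyboard | 380.32
Speaker | 343.64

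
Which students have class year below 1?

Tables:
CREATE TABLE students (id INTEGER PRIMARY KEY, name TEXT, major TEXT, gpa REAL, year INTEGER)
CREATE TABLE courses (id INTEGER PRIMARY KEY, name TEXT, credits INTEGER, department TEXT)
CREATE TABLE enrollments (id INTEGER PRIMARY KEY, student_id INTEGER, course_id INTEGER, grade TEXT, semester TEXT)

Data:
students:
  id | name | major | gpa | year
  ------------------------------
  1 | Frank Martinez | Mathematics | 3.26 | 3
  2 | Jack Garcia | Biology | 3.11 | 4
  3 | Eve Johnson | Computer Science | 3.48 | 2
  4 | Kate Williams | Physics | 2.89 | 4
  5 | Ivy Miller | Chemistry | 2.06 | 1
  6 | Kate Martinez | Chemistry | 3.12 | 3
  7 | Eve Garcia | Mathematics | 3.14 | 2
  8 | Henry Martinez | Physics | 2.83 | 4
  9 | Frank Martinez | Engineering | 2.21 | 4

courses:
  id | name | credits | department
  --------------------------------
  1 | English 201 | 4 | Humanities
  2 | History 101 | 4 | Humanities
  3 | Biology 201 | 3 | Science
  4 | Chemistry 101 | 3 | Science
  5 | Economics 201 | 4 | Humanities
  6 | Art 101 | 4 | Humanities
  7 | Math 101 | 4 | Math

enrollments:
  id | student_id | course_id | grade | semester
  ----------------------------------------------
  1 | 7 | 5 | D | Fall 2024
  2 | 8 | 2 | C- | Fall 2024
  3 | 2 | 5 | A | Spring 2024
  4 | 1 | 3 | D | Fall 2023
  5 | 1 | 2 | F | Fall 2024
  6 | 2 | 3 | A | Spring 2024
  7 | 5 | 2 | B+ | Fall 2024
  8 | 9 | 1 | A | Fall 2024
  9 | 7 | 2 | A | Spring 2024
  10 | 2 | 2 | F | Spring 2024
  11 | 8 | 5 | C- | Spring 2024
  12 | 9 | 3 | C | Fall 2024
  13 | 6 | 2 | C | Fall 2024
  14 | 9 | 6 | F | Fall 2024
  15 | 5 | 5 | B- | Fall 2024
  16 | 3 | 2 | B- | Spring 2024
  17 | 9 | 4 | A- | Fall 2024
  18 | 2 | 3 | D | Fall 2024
SELECT name, year FROM students WHERE year < 1

Execution result:
(no rows)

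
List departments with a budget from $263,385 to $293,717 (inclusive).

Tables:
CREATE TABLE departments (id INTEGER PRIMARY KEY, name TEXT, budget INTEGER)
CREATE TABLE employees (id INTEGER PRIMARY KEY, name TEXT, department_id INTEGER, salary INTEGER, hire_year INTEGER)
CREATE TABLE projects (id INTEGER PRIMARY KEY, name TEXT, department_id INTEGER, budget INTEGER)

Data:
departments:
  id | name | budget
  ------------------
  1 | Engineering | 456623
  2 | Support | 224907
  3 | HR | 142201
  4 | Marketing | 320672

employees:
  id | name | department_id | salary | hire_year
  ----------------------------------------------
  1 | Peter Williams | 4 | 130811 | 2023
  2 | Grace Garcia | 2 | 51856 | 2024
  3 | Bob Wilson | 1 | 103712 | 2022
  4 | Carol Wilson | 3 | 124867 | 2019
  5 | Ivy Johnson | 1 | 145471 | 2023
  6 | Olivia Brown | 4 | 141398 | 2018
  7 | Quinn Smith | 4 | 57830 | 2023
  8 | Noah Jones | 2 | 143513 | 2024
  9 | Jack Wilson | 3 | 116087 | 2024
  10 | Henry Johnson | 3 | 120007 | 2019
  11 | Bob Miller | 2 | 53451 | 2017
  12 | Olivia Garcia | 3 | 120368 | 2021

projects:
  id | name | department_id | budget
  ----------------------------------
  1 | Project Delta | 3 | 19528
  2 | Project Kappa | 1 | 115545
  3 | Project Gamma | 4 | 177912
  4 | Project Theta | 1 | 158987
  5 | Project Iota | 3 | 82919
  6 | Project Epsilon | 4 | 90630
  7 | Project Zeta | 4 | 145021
SELECT name, budget FROM departments WHERE budget BETWEEN 263385 AND 293717

Execution result:
(no rows)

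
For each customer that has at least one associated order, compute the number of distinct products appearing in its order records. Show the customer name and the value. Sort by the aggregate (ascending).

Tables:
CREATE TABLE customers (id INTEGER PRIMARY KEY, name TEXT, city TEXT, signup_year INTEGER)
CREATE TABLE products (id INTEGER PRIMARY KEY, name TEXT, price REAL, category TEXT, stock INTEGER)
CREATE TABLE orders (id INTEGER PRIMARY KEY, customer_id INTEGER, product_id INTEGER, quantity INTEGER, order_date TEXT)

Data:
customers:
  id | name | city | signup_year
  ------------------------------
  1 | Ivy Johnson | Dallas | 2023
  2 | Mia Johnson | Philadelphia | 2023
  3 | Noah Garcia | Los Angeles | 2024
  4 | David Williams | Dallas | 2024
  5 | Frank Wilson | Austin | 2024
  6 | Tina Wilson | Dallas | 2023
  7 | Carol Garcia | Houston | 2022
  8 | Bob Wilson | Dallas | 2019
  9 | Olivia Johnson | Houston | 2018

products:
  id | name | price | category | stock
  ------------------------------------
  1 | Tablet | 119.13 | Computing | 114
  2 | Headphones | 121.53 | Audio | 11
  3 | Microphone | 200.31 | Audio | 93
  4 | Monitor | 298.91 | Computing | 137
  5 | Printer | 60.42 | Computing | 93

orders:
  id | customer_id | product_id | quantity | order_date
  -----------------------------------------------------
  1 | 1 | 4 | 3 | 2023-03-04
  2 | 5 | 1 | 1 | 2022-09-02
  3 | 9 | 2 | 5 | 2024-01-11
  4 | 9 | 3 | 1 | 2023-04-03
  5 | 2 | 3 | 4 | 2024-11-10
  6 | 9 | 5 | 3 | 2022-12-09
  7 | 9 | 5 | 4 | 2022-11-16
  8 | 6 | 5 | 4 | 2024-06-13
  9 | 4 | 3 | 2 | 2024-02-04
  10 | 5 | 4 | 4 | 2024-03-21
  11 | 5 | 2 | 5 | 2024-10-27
SELECT p.name, COUNT(DISTINCT c.product_id) AS distinct_product_count FROM orders c JOIN customers p ON c.customer_id = p.id GROUP BY p.id, p.name ORDER BY distinct_product_count ASC

Execution result:
name | distinct_product_count
Ivy Johnson | 1
Mia Johnson | 1
David Williams | 1
Tina Wilson | 1
Frank Wilson | 3
Olivia Johnson | 3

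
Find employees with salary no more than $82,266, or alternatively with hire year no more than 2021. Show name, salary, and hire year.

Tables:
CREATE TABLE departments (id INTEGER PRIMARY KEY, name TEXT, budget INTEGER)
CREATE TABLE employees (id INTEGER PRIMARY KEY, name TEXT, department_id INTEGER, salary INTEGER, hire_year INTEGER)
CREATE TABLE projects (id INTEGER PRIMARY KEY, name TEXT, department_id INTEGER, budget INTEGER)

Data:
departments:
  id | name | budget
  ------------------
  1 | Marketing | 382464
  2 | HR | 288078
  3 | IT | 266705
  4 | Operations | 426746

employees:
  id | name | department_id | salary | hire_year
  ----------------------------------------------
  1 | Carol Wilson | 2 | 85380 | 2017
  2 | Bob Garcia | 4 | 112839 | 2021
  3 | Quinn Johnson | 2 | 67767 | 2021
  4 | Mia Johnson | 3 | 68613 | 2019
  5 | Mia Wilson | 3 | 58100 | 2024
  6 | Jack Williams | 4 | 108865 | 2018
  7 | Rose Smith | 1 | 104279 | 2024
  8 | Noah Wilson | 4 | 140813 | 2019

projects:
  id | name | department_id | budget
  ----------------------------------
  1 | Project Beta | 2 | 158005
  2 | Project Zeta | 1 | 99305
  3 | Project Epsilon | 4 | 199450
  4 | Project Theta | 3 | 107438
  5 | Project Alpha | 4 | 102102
SELECT name, salary, hire_year FROM employees WHERE salary <= 82266 OR hire_year <= 2021

Execution result:
name | salary | hire_year
Carol Wilson | 85380 | 2017
Bob Garcia | 112839 | 2021
Quinn Johnson | 67767 | 2021
Mia Johnson | 68613 | 2019
Mia Wilson | 58100 | 2024
Jack Williams | 108865 | 2018
Noah Wilson | 140813 | 2019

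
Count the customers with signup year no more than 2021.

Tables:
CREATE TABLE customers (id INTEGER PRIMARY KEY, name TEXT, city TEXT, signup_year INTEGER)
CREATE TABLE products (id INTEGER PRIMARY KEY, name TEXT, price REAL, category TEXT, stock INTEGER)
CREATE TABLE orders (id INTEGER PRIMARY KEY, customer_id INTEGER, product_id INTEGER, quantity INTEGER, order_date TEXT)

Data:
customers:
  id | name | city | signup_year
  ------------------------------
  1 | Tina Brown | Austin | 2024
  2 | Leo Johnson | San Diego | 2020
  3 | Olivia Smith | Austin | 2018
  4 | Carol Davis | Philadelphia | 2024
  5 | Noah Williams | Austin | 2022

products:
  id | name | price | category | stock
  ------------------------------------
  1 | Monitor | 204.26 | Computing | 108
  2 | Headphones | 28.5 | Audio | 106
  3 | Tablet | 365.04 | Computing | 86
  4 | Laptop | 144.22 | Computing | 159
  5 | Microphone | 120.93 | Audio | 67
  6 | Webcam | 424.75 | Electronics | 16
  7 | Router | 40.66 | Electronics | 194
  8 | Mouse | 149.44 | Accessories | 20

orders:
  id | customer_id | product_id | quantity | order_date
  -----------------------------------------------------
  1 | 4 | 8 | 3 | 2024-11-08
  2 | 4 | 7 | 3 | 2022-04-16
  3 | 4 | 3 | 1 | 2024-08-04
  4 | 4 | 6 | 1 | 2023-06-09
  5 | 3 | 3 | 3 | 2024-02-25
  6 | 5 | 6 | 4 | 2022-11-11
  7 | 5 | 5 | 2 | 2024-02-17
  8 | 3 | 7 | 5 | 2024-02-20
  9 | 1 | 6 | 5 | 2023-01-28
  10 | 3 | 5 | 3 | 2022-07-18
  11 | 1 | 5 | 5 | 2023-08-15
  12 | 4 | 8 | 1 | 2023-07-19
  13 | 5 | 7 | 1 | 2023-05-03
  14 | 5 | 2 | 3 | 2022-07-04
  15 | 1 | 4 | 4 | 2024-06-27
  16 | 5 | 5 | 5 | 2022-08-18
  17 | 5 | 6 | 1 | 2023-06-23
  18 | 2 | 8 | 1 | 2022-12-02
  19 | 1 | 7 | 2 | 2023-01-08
SELECT COUNT(*) FROM customers WHERE signup_year <= 2021

Execution result:
2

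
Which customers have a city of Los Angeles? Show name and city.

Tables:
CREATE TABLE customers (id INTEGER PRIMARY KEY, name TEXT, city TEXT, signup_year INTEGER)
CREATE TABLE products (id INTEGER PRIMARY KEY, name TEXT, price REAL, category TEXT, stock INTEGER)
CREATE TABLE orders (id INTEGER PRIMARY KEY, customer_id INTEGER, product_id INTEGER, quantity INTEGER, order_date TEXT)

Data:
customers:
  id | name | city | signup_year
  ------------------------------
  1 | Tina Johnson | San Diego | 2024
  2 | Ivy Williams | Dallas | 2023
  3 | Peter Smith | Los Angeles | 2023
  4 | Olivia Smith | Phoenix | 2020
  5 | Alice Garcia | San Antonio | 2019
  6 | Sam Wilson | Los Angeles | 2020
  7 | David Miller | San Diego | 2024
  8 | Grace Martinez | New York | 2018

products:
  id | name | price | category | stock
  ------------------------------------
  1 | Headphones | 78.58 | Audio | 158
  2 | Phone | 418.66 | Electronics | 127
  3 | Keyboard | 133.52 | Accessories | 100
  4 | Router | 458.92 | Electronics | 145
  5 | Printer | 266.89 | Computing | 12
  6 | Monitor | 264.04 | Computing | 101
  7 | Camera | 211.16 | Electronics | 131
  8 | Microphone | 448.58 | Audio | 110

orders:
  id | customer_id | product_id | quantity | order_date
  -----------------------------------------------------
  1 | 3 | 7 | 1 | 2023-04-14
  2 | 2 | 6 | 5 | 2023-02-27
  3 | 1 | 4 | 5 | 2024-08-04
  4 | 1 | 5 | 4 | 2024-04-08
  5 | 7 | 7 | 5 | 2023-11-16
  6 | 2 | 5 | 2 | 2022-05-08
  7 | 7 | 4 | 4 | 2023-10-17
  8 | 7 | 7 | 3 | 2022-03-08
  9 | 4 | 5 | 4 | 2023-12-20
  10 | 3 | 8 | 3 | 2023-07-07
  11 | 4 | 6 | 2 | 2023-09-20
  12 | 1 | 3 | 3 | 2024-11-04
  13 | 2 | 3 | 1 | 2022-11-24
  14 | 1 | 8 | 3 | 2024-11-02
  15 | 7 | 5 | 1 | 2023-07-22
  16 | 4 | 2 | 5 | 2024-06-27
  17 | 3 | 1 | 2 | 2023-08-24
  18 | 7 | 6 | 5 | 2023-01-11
SELECT name, city FROM customers WHERE city = 'Los Angeles'

Execution result:
name | city
Peter Smith | Los Angeles
Sam Wilson | Los Angeles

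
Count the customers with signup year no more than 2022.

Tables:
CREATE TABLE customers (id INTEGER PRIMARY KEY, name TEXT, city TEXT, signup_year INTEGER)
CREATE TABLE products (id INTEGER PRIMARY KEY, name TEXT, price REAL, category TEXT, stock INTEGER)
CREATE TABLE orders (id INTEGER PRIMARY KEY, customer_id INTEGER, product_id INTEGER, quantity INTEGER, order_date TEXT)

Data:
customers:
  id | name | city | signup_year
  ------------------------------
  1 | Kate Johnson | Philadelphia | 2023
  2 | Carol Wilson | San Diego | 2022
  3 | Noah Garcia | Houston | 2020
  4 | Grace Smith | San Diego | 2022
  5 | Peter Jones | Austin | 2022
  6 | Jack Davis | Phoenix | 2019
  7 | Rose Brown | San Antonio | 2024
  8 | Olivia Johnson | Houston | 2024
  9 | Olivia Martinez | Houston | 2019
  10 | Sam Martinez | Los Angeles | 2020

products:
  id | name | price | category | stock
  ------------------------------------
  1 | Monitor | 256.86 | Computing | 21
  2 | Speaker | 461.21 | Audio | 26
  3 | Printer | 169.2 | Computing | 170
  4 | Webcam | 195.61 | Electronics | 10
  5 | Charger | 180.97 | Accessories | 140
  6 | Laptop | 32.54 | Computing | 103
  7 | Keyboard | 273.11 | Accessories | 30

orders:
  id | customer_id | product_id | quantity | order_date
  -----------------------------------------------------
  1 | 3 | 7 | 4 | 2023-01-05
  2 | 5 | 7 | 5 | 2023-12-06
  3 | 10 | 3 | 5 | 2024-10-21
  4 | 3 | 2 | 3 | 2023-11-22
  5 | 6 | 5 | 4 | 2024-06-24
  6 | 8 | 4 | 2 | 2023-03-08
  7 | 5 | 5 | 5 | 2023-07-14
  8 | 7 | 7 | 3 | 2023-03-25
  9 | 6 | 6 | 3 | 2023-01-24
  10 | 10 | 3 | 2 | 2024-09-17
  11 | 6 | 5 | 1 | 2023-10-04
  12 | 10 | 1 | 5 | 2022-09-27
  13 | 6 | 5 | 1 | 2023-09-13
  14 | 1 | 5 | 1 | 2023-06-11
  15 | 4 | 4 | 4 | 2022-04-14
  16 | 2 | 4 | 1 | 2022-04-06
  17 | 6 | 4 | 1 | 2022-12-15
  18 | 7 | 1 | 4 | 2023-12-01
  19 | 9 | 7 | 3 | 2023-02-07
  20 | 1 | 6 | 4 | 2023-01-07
SELECT COUNT(*) FROM customers WHERE signup_year <= 2022

Execution result:
7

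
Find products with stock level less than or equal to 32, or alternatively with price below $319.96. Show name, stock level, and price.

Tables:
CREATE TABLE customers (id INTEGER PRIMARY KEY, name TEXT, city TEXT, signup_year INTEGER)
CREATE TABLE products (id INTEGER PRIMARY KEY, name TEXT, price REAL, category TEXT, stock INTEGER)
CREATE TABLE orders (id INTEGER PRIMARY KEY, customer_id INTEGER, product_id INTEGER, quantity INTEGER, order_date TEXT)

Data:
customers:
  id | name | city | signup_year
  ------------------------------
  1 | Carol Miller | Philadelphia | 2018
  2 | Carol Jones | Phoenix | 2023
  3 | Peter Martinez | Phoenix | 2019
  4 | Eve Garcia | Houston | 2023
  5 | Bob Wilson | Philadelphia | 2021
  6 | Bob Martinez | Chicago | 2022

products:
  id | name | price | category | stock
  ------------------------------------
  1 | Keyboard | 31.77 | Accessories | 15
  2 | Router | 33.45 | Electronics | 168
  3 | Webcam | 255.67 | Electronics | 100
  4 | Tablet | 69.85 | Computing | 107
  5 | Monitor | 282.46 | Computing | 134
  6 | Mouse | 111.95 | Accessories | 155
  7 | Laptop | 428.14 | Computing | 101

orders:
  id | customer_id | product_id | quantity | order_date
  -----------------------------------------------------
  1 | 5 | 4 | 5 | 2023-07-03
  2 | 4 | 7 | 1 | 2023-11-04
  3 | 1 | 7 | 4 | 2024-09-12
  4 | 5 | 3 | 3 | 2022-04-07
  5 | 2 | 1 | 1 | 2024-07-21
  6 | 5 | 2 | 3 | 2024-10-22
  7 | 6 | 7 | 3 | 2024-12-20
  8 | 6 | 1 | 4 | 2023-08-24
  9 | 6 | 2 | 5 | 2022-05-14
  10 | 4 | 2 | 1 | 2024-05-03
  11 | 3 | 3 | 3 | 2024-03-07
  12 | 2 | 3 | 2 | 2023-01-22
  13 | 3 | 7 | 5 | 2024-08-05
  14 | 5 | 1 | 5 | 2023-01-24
SELECT name, stock, price FROM products WHERE stock <= 32 OR price < 319.96

Execution result:
name | stock | price
Keyboard | 15 | 31.77
Router | 168 | 33.45
Webcam | 100 | 255.67
Tablet | 107 | 69.85
Monitor | 134 | 282.46
Mouse | 155 | 111.95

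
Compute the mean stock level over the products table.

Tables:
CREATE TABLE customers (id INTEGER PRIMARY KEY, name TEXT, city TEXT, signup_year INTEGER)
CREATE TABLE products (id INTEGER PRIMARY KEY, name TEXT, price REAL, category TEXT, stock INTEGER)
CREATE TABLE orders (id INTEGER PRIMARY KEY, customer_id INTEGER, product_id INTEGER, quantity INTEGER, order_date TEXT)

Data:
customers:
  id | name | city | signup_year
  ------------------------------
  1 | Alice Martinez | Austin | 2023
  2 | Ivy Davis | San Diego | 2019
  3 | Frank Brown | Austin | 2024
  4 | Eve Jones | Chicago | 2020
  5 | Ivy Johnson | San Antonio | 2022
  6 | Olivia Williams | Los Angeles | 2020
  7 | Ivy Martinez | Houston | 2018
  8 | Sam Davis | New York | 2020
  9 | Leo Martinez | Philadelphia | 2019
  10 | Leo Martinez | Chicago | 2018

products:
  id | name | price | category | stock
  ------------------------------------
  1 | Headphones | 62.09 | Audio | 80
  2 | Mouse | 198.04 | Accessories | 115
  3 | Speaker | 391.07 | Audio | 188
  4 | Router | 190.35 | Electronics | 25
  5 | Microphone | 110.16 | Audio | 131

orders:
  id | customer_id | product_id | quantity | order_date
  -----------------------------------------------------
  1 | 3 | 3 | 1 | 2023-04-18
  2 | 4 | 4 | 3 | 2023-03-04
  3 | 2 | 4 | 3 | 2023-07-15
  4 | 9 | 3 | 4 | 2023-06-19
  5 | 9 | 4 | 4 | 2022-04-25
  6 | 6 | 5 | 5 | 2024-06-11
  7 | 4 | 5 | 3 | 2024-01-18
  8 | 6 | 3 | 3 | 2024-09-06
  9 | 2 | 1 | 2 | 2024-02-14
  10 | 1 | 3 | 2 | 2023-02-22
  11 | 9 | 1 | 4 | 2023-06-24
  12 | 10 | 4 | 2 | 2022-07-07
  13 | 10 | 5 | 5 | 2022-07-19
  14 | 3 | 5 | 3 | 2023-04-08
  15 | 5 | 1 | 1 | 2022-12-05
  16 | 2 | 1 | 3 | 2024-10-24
SELECT AVG(stock) FROM products

Execution result:
107.80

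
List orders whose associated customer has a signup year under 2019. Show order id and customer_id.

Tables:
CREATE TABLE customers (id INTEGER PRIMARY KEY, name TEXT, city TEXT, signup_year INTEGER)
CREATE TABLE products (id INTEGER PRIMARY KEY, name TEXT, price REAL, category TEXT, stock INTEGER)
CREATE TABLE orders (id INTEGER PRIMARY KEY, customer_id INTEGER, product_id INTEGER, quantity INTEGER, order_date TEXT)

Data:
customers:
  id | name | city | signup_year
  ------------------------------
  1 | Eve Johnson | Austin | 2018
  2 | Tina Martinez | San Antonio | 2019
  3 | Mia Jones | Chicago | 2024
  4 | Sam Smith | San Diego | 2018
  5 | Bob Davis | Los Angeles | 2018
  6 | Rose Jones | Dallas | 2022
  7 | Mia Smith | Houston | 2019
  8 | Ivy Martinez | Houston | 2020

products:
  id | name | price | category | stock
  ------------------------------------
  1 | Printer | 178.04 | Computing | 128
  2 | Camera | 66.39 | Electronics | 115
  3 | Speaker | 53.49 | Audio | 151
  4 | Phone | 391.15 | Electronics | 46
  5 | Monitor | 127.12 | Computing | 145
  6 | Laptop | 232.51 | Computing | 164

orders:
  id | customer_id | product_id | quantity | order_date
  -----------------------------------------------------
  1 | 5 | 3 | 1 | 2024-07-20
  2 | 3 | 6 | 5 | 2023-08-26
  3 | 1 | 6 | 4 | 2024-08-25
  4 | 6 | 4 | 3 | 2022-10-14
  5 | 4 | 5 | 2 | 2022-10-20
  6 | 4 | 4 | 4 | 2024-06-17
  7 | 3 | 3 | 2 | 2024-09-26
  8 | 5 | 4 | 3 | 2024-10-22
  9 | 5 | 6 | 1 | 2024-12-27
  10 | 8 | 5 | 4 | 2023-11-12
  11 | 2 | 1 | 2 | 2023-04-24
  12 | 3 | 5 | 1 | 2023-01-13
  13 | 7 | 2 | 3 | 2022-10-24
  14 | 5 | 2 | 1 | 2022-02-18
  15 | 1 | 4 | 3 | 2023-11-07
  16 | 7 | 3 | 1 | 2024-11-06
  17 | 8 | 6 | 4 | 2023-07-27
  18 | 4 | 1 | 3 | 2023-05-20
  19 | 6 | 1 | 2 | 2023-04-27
SELECT id, customer_id FROM orders WHERE customer_id IN (SELECT id FROM customers WHERE signup_year < 2019)

Execution result:
id | customer_id
1 | 5
3 | 1
5 | 4
6 | 4
8 | 5
9 | 5
14 | 5
15 | 1
18 | 4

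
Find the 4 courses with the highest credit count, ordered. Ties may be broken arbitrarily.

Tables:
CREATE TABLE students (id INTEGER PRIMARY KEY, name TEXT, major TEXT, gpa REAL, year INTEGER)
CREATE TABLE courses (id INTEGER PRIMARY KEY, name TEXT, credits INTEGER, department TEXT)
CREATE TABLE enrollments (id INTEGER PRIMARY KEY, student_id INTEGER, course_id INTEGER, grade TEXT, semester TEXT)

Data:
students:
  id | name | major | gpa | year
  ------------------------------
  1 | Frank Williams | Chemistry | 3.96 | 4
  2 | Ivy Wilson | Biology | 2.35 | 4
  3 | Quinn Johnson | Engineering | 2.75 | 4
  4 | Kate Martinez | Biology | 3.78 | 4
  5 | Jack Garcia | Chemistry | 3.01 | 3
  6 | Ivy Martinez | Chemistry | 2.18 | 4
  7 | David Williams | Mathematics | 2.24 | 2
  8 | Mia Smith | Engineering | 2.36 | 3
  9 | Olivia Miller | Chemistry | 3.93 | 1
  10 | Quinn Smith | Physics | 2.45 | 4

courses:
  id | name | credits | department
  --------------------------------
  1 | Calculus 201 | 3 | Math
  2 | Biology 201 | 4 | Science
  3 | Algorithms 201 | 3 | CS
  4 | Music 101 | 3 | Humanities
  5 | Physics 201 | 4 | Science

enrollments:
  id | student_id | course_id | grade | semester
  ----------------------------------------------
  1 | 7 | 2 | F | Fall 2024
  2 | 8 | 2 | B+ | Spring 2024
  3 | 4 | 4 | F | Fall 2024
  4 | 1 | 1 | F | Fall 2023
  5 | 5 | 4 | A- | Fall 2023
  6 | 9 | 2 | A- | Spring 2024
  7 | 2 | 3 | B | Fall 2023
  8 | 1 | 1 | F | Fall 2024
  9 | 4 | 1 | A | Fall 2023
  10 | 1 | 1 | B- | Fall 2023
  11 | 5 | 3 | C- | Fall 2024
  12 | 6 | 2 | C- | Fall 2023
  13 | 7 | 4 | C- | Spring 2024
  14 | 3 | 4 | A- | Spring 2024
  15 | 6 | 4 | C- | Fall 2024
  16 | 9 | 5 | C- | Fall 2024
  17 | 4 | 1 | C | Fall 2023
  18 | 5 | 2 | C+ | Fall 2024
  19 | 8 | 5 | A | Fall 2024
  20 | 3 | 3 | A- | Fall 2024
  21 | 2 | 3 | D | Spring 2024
SELECT name, credits FROM courses ORDER BY credits DESC LIMIT 4

Execution result:
name | credits
Biology 201 | 4
Physics 201 | 4
Calculus 201 | 3
Algorithms 201 | 3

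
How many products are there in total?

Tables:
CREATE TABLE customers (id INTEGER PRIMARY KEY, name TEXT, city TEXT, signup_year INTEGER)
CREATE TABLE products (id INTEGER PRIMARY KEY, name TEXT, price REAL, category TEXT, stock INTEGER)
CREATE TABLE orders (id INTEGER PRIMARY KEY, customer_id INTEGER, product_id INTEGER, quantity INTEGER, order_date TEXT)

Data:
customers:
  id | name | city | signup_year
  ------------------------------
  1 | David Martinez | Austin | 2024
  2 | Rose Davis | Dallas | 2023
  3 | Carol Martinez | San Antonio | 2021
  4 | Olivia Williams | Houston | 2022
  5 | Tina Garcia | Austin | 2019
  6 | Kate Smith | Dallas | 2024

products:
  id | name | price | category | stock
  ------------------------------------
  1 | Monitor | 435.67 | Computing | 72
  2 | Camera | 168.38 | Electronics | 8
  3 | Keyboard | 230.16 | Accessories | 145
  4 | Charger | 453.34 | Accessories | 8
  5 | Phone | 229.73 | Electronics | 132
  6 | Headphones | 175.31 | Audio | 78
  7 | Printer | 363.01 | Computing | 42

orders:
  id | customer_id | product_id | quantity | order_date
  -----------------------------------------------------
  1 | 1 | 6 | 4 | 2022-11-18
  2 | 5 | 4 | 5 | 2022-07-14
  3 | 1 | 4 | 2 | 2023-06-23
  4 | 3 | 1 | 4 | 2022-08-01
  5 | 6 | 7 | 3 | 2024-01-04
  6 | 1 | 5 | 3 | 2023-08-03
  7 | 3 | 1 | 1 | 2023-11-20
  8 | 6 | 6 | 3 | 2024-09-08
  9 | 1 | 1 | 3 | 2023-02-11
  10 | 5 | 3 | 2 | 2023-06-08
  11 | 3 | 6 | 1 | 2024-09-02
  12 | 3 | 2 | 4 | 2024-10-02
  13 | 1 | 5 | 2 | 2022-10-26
SELECT COUNT(*) FROM products

Execution result:
7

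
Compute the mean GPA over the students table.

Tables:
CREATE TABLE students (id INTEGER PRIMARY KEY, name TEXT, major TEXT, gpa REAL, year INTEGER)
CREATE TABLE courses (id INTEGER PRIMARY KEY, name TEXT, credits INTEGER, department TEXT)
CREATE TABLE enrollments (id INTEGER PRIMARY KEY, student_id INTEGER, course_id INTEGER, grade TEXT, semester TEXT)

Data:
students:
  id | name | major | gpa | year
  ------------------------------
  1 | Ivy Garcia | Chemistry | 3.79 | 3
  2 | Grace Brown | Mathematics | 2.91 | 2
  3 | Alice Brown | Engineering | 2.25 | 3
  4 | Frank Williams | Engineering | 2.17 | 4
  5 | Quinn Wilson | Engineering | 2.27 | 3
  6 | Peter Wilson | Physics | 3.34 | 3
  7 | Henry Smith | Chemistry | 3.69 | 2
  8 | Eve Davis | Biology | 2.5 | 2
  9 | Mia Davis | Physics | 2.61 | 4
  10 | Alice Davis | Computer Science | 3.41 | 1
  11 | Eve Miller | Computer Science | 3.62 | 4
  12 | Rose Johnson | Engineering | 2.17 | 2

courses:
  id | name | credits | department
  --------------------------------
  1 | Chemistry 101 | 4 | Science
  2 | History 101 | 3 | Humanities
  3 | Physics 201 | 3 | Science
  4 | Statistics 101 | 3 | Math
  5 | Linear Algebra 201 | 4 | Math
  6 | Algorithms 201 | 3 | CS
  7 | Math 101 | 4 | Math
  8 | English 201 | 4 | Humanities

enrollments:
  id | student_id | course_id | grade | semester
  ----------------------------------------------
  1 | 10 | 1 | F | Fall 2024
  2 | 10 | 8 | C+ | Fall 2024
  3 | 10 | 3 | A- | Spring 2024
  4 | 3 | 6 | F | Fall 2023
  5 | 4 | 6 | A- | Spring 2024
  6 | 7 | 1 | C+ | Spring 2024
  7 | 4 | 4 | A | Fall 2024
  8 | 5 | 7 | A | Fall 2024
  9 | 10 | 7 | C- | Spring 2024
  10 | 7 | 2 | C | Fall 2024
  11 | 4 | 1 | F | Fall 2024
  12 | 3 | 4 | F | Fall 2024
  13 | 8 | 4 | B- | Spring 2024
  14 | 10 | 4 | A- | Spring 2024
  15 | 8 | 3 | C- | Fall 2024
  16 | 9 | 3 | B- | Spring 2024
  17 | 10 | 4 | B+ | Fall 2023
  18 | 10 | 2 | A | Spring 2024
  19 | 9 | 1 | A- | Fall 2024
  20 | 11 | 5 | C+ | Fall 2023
SELECT AVG(gpa) FROM students

Execution result:
2.89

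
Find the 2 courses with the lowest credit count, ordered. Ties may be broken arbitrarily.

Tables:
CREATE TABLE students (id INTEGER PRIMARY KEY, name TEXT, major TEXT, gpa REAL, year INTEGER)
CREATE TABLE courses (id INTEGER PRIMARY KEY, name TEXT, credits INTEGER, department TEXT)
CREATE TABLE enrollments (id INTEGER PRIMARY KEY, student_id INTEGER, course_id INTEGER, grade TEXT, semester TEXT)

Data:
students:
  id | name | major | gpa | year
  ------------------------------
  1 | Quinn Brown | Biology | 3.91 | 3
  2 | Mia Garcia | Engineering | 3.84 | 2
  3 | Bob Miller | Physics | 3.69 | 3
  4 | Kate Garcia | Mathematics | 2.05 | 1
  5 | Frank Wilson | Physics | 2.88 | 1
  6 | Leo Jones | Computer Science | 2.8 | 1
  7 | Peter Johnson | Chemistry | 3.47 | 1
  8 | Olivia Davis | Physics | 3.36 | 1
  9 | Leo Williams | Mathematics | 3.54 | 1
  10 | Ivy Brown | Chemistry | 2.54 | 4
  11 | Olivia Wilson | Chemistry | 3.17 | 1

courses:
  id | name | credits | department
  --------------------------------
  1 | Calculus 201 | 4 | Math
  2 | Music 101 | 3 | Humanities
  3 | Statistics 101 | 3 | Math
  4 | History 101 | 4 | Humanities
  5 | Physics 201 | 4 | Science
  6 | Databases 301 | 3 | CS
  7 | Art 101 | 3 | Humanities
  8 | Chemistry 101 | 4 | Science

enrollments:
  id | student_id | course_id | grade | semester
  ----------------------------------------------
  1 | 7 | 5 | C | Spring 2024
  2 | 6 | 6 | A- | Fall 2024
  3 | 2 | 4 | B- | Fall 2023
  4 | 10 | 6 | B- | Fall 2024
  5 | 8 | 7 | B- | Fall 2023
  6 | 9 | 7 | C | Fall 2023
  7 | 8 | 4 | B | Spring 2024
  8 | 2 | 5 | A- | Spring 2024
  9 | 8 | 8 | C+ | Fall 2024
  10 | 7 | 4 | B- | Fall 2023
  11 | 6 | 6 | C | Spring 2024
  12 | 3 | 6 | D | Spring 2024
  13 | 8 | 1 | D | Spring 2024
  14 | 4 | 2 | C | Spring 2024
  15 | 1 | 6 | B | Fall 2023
SELECT name, credits FROM courses ORDER BY credits ASC LIMIT 2

Execution result:
name | credits
Music 101 | 3
Statistics 101 | 3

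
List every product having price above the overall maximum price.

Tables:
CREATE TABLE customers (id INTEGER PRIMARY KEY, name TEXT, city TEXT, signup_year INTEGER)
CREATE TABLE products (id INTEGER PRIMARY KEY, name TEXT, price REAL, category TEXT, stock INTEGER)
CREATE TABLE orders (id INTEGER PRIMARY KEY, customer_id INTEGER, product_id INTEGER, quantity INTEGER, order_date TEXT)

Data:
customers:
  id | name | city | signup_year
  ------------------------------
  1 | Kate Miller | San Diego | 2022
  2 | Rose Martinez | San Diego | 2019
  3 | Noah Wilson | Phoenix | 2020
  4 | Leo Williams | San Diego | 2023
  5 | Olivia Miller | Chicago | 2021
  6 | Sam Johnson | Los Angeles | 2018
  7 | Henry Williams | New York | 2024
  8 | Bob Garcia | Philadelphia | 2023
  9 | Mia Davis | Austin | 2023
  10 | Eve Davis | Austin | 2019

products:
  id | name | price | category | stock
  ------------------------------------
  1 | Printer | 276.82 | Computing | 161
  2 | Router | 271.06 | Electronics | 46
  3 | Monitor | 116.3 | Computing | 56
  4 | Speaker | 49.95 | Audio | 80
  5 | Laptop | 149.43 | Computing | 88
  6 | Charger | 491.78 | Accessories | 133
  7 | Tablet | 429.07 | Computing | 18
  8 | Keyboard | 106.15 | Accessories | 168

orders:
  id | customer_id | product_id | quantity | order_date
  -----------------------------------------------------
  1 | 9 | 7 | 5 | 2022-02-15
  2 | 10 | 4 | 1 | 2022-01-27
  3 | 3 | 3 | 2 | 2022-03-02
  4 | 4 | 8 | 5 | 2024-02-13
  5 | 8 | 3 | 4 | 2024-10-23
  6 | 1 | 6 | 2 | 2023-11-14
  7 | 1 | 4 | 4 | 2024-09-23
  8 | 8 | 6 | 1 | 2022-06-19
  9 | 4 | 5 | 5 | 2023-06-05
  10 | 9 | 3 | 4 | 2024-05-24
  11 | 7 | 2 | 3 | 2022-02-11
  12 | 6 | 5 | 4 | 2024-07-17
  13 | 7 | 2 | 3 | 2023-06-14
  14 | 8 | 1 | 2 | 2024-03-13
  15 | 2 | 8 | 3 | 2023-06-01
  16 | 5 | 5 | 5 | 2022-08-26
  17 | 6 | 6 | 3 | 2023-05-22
SELECT name, price FROM products WHERE price > (SELECT MAX(price) FROM products)

Execution result:
(no rows)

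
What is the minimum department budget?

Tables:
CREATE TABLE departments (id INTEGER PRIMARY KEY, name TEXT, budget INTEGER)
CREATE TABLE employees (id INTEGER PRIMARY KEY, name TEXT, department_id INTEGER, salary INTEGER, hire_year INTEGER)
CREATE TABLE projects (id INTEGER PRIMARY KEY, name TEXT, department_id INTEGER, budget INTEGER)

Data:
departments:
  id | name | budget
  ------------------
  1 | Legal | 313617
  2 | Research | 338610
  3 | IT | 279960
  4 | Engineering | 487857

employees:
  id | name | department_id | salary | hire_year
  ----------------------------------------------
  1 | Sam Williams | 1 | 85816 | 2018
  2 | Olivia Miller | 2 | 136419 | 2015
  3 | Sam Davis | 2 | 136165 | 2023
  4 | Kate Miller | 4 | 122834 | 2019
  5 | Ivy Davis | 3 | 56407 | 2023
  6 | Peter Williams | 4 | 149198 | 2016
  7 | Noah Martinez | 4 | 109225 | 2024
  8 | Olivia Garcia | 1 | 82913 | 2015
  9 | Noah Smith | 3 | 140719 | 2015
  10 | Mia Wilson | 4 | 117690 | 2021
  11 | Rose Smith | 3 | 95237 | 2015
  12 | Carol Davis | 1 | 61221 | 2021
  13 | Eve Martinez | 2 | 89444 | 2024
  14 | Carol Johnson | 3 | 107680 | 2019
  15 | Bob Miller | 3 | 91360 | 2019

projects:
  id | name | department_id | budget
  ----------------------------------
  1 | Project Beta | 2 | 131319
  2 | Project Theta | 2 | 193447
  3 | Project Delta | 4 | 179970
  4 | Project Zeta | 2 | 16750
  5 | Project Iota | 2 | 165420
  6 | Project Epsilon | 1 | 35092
SELECT MIN(budget) FROM departments

Execution result:
279960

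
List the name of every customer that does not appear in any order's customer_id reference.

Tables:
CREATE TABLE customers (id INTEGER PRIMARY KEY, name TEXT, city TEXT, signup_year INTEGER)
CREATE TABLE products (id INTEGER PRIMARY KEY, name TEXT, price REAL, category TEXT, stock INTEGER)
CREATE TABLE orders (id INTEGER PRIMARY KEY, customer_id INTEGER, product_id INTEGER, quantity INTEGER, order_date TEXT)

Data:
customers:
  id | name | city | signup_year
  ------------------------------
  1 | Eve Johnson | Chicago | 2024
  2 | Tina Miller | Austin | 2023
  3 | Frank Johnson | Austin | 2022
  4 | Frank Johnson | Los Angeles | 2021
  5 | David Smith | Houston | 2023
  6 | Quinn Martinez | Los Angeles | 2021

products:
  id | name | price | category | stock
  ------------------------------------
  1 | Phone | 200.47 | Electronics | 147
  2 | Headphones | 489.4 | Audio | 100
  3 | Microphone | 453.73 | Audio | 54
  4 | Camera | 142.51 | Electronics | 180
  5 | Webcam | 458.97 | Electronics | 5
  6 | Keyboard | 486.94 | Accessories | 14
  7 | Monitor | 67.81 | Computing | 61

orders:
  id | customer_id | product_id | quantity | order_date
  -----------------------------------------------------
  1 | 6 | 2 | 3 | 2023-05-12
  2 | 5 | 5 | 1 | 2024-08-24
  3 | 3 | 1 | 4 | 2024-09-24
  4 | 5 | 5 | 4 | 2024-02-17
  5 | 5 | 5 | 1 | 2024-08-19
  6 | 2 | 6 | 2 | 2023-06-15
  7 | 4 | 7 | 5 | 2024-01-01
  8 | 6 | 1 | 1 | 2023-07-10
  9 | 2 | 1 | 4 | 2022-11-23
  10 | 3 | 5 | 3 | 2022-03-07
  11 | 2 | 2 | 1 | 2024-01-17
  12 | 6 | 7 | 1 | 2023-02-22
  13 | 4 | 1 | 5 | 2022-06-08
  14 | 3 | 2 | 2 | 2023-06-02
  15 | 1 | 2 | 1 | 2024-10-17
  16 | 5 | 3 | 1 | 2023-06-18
SELECT p.name FROM customers p LEFT JOIN orders c ON c.customer_id = p.id WHERE c.id IS NULL

Execution result:
(no rows)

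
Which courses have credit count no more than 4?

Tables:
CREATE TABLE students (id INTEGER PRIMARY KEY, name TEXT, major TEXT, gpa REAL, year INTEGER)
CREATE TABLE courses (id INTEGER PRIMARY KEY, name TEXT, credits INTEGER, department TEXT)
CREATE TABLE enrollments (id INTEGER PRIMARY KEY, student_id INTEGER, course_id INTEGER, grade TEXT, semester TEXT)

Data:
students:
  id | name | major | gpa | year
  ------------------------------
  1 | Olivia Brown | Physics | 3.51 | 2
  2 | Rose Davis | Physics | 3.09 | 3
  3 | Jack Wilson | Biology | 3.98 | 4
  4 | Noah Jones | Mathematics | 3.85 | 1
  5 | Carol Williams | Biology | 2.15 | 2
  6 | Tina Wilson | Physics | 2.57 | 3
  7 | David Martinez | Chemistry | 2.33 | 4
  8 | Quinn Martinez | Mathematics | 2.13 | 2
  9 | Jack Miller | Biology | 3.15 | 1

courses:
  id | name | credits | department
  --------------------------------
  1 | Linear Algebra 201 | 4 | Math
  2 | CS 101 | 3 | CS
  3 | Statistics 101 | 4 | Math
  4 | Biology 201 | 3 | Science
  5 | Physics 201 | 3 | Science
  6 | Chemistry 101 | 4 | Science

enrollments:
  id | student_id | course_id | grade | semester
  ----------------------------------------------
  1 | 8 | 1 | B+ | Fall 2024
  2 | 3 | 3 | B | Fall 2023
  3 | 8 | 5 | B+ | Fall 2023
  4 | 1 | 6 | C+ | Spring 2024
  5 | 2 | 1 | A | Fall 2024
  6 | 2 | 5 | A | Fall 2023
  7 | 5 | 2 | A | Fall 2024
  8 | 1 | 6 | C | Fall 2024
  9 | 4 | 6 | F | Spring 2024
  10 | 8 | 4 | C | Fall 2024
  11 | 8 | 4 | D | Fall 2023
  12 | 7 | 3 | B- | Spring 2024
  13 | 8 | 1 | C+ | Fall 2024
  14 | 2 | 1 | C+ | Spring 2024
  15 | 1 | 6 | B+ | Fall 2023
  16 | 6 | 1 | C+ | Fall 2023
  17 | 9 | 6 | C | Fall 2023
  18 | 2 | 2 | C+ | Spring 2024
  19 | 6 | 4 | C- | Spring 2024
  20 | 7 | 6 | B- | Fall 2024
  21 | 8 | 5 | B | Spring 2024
SELECT name, credits FROM courses WHERE credits <= 4

Execution result:
name | credits
Linear Algebra 201 | 4
CS 101 | 3
Statistics 101 | 4
Biology 201 | 3
Physics 201 | 3
Chemistry 101 | 4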